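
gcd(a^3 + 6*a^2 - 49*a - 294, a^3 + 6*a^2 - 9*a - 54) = a + 6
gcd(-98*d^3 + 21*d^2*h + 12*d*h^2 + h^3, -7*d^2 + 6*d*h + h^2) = 7*d + h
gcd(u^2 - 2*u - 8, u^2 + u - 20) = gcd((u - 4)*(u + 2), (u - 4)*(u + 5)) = u - 4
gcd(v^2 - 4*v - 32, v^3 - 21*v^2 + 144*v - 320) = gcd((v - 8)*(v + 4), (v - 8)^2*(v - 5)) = v - 8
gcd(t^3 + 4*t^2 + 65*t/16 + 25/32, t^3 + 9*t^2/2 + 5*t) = t + 5/2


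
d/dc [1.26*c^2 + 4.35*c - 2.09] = 2.52*c + 4.35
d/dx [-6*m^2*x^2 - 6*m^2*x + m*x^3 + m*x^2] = m*(-12*m*x - 6*m + 3*x^2 + 2*x)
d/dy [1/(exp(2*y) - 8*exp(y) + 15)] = 2*(4 - exp(y))*exp(y)/(exp(2*y) - 8*exp(y) + 15)^2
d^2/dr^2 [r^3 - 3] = 6*r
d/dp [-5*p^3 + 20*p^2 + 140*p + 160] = -15*p^2 + 40*p + 140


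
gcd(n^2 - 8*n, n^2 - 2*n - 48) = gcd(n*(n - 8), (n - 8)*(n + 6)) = n - 8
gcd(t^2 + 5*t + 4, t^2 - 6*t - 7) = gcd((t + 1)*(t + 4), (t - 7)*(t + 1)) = t + 1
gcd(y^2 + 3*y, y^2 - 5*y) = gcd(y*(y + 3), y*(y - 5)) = y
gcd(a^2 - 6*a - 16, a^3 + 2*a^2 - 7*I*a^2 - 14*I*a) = a + 2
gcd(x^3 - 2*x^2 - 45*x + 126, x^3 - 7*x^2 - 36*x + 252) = x - 6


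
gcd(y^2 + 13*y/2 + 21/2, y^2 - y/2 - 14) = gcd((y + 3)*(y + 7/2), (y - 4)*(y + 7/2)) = y + 7/2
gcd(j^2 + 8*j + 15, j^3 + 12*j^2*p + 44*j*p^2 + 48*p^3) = 1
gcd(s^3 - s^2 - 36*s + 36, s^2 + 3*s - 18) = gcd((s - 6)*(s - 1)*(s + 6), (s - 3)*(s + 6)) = s + 6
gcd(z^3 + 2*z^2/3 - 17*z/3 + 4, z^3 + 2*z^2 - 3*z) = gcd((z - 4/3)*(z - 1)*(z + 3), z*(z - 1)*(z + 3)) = z^2 + 2*z - 3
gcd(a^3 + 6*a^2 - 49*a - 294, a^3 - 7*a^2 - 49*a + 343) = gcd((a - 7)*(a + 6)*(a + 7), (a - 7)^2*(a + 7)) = a^2 - 49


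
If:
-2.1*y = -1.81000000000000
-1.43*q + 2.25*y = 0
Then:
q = 1.36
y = 0.86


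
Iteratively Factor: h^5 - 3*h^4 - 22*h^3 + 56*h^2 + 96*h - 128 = (h + 4)*(h^4 - 7*h^3 + 6*h^2 + 32*h - 32) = (h - 4)*(h + 4)*(h^3 - 3*h^2 - 6*h + 8) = (h - 4)*(h - 1)*(h + 4)*(h^2 - 2*h - 8) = (h - 4)^2*(h - 1)*(h + 4)*(h + 2)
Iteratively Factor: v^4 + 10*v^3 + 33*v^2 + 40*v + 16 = (v + 4)*(v^3 + 6*v^2 + 9*v + 4) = (v + 1)*(v + 4)*(v^2 + 5*v + 4) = (v + 1)^2*(v + 4)*(v + 4)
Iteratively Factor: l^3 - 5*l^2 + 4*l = (l - 1)*(l^2 - 4*l) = (l - 4)*(l - 1)*(l)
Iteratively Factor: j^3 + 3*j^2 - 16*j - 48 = (j + 3)*(j^2 - 16) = (j - 4)*(j + 3)*(j + 4)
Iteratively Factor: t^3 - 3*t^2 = (t)*(t^2 - 3*t) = t*(t - 3)*(t)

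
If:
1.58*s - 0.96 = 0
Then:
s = 0.61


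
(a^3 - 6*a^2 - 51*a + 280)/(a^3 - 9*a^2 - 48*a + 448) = (a - 5)/(a - 8)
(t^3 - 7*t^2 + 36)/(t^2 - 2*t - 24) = (t^2 - t - 6)/(t + 4)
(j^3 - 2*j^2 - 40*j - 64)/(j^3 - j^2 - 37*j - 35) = (-j^3 + 2*j^2 + 40*j + 64)/(-j^3 + j^2 + 37*j + 35)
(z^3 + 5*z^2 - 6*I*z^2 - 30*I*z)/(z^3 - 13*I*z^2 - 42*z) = (z + 5)/(z - 7*I)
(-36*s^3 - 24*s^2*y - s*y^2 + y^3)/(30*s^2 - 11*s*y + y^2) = (6*s^2 + 5*s*y + y^2)/(-5*s + y)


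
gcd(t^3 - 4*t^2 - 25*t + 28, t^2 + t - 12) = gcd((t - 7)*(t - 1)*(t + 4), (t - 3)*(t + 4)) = t + 4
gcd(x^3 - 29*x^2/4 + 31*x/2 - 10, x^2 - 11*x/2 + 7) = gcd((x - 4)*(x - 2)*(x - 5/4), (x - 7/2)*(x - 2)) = x - 2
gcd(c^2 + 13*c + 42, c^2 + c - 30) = c + 6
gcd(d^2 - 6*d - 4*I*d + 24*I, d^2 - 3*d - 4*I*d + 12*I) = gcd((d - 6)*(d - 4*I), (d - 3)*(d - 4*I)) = d - 4*I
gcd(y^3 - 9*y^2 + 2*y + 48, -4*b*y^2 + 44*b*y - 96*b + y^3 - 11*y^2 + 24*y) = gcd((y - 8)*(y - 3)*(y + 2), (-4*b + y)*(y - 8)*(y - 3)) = y^2 - 11*y + 24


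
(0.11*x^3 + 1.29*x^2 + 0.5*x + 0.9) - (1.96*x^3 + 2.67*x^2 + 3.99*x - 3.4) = -1.85*x^3 - 1.38*x^2 - 3.49*x + 4.3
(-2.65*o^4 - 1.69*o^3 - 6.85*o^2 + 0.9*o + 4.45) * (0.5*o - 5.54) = -1.325*o^5 + 13.836*o^4 + 5.9376*o^3 + 38.399*o^2 - 2.761*o - 24.653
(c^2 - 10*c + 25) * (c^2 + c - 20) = c^4 - 9*c^3 - 5*c^2 + 225*c - 500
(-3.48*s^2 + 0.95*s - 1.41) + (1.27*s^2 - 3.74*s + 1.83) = -2.21*s^2 - 2.79*s + 0.42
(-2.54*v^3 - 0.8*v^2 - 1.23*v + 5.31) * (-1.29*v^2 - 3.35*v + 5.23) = 3.2766*v^5 + 9.541*v^4 - 9.0175*v^3 - 6.9134*v^2 - 24.2214*v + 27.7713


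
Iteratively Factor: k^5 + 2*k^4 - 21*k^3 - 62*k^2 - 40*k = (k + 4)*(k^4 - 2*k^3 - 13*k^2 - 10*k) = (k + 1)*(k + 4)*(k^3 - 3*k^2 - 10*k) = (k - 5)*(k + 1)*(k + 4)*(k^2 + 2*k) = k*(k - 5)*(k + 1)*(k + 4)*(k + 2)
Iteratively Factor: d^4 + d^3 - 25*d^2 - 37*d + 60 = (d + 3)*(d^3 - 2*d^2 - 19*d + 20) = (d + 3)*(d + 4)*(d^2 - 6*d + 5) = (d - 5)*(d + 3)*(d + 4)*(d - 1)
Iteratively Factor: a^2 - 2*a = (a - 2)*(a)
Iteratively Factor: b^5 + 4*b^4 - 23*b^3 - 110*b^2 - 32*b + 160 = (b + 4)*(b^4 - 23*b^2 - 18*b + 40) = (b + 2)*(b + 4)*(b^3 - 2*b^2 - 19*b + 20) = (b - 5)*(b + 2)*(b + 4)*(b^2 + 3*b - 4) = (b - 5)*(b + 2)*(b + 4)^2*(b - 1)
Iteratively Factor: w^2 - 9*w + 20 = (w - 5)*(w - 4)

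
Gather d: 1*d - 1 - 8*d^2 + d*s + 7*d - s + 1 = -8*d^2 + d*(s + 8) - s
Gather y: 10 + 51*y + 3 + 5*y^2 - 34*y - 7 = 5*y^2 + 17*y + 6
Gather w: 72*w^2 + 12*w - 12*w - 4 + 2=72*w^2 - 2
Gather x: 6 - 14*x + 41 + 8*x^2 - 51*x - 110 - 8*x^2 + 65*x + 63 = 0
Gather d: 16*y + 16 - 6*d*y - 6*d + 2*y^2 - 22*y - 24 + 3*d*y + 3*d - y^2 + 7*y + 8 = d*(-3*y - 3) + y^2 + y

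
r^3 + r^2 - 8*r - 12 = (r - 3)*(r + 2)^2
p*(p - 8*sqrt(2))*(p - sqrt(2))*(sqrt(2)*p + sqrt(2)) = sqrt(2)*p^4 - 18*p^3 + sqrt(2)*p^3 - 18*p^2 + 16*sqrt(2)*p^2 + 16*sqrt(2)*p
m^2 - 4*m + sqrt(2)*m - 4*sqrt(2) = (m - 4)*(m + sqrt(2))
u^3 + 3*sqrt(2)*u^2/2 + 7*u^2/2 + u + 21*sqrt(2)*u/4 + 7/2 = (u + 7/2)*(u + sqrt(2)/2)*(u + sqrt(2))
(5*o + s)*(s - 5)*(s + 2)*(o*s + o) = 5*o^2*s^3 - 10*o^2*s^2 - 65*o^2*s - 50*o^2 + o*s^4 - 2*o*s^3 - 13*o*s^2 - 10*o*s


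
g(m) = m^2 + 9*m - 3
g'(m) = 2*m + 9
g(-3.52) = -22.29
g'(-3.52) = 1.96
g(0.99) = 6.89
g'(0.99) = 10.98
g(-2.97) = -20.91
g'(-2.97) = 3.06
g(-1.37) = -13.45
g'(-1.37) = 6.26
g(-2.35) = -18.63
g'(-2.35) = 4.30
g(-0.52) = -7.41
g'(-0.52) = 7.96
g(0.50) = 1.75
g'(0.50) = 10.00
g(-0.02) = -3.18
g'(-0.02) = 8.96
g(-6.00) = -21.00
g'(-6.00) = -3.00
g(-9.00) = -3.00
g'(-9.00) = -9.00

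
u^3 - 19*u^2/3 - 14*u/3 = u*(u - 7)*(u + 2/3)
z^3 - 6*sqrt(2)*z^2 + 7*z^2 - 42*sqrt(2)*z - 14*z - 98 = (z + 7)*(z - 7*sqrt(2))*(z + sqrt(2))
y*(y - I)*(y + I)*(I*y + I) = I*y^4 + I*y^3 + I*y^2 + I*y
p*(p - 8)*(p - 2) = p^3 - 10*p^2 + 16*p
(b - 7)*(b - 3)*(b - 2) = b^3 - 12*b^2 + 41*b - 42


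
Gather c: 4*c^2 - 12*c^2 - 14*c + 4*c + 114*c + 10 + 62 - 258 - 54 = -8*c^2 + 104*c - 240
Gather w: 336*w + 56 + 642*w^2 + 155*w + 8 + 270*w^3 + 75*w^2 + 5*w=270*w^3 + 717*w^2 + 496*w + 64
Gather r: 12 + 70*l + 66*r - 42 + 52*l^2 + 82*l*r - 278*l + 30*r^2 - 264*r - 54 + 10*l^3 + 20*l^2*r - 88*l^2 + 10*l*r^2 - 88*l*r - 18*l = 10*l^3 - 36*l^2 - 226*l + r^2*(10*l + 30) + r*(20*l^2 - 6*l - 198) - 84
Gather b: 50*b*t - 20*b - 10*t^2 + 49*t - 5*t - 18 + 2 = b*(50*t - 20) - 10*t^2 + 44*t - 16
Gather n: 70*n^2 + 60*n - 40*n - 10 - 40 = 70*n^2 + 20*n - 50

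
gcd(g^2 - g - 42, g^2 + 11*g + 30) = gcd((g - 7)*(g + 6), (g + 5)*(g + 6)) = g + 6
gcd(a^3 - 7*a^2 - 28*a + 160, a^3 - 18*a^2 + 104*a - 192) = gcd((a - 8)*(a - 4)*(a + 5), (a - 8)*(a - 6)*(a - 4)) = a^2 - 12*a + 32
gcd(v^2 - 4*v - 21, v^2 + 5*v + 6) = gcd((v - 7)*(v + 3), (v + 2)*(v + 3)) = v + 3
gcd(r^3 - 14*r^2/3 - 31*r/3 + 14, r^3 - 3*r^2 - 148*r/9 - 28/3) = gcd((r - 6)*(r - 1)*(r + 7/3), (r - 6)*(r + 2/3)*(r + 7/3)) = r^2 - 11*r/3 - 14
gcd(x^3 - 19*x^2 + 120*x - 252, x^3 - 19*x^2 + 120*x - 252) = x^3 - 19*x^2 + 120*x - 252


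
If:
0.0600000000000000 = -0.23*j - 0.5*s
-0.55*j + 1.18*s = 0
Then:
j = -0.13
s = -0.06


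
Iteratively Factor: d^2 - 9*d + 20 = (d - 5)*(d - 4)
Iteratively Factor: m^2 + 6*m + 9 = (m + 3)*(m + 3)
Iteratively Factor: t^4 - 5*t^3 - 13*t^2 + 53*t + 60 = (t - 4)*(t^3 - t^2 - 17*t - 15) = (t - 5)*(t - 4)*(t^2 + 4*t + 3) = (t - 5)*(t - 4)*(t + 1)*(t + 3)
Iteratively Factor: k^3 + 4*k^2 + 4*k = (k + 2)*(k^2 + 2*k) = k*(k + 2)*(k + 2)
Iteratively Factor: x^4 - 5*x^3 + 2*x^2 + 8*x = (x)*(x^3 - 5*x^2 + 2*x + 8) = x*(x - 4)*(x^2 - x - 2) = x*(x - 4)*(x - 2)*(x + 1)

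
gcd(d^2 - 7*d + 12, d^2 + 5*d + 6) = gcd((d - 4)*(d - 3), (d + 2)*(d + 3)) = 1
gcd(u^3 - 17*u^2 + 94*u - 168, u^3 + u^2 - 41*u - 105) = u - 7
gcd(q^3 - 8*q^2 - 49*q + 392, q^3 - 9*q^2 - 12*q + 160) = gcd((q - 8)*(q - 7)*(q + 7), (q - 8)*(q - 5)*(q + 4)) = q - 8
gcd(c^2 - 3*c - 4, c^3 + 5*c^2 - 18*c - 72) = c - 4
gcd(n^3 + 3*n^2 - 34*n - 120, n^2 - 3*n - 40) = n + 5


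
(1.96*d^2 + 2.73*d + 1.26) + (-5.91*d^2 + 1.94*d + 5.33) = -3.95*d^2 + 4.67*d + 6.59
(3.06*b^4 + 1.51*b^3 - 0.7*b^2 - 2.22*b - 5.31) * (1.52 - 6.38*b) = -19.5228*b^5 - 4.9826*b^4 + 6.7612*b^3 + 13.0996*b^2 + 30.5034*b - 8.0712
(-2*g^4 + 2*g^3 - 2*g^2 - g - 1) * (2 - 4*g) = 8*g^5 - 12*g^4 + 12*g^3 + 2*g - 2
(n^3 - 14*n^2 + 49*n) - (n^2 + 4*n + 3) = n^3 - 15*n^2 + 45*n - 3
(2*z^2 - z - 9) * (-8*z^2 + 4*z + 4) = -16*z^4 + 16*z^3 + 76*z^2 - 40*z - 36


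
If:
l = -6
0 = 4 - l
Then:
No Solution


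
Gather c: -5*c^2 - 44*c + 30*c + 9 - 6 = -5*c^2 - 14*c + 3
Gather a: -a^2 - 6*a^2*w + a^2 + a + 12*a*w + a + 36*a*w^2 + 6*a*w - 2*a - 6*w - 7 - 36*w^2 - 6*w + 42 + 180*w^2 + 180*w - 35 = -6*a^2*w + a*(36*w^2 + 18*w) + 144*w^2 + 168*w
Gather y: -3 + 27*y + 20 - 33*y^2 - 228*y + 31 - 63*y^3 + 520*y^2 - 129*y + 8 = -63*y^3 + 487*y^2 - 330*y + 56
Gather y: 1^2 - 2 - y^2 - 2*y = -y^2 - 2*y - 1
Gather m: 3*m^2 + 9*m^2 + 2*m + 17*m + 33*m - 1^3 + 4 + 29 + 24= 12*m^2 + 52*m + 56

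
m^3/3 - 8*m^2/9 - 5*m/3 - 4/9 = (m/3 + 1/3)*(m - 4)*(m + 1/3)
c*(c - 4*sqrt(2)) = c^2 - 4*sqrt(2)*c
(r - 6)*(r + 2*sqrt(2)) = r^2 - 6*r + 2*sqrt(2)*r - 12*sqrt(2)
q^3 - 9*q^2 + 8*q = q*(q - 8)*(q - 1)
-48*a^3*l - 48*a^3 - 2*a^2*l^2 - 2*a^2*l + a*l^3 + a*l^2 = (-8*a + l)*(6*a + l)*(a*l + a)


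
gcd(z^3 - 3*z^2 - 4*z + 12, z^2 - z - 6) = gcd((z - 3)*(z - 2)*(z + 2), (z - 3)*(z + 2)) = z^2 - z - 6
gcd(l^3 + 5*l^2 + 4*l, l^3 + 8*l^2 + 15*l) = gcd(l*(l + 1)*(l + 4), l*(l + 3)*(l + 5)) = l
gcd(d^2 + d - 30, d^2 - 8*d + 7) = 1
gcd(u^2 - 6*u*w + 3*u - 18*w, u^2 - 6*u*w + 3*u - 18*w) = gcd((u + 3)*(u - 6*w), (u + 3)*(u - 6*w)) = u^2 - 6*u*w + 3*u - 18*w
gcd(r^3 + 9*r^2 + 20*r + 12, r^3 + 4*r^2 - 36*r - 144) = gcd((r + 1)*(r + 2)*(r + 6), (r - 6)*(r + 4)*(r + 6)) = r + 6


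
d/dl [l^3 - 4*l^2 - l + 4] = 3*l^2 - 8*l - 1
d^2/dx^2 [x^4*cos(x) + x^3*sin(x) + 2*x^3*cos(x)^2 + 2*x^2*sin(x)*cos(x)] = -x^4*cos(x) - 9*x^3*sin(x) - 4*x^3*cos(2*x) - 16*x^2*sin(2*x) + 18*x^2*cos(x) + 6*x*sin(x) + 14*x*cos(2*x) + 6*x + 2*sin(2*x)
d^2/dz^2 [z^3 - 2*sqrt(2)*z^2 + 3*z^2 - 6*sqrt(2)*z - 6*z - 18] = 6*z - 4*sqrt(2) + 6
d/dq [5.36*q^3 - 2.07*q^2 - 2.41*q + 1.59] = 16.08*q^2 - 4.14*q - 2.41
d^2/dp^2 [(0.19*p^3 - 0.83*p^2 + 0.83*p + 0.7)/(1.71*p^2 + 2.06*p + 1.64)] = (-3.5527136788005e-15*p^4 + 11.248418*p^3 + 30.098508*p^2 + 3.895152*p - 8.058)/(5.000211*p^6 + 18.070938*p^5 + 36.15624*p^4 + 43.4042*p^3 + 34.67616*p^2 + 16.621728*p + 4.410944)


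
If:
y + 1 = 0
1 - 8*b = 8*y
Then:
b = 9/8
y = -1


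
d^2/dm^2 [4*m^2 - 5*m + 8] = 8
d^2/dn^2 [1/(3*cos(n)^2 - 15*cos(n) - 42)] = (4*sin(n)^4 - 83*sin(n)^2 - 205*cos(n)/4 - 15*cos(3*n)/4 + 1)/(3*(sin(n)^2 + 5*cos(n) + 13)^3)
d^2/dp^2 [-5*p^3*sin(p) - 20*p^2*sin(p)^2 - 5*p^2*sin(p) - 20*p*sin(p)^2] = 5*p^3*sin(p) + 5*p^2*sin(p) - 30*p^2*cos(p) - 40*p^2*cos(2*p) - 30*p*sin(p) - 80*p*sin(2*p) - 20*p*cos(p) - 40*p*cos(2*p) - 10*sin(p) - 40*sin(2*p) + 20*cos(2*p) - 20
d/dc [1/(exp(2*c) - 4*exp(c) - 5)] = 2*(2 - exp(c))*exp(c)/(-exp(2*c) + 4*exp(c) + 5)^2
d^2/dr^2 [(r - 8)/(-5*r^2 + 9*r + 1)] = 2*((r - 8)*(10*r - 9)^2 + (15*r - 49)*(-5*r^2 + 9*r + 1))/(-5*r^2 + 9*r + 1)^3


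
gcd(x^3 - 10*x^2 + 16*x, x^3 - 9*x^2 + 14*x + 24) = 1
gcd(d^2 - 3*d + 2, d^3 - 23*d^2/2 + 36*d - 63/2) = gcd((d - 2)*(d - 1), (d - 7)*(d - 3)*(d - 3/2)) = 1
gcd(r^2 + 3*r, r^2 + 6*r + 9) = r + 3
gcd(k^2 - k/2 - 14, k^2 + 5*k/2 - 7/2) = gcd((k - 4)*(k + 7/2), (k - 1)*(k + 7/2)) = k + 7/2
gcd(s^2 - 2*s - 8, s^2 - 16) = s - 4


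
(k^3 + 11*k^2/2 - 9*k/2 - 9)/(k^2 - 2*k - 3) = (k^2 + 9*k/2 - 9)/(k - 3)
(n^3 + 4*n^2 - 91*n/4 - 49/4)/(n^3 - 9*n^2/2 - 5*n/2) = (2*n^2 + 7*n - 49)/(2*n*(n - 5))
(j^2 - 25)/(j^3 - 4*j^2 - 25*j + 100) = 1/(j - 4)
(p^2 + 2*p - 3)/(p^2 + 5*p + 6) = (p - 1)/(p + 2)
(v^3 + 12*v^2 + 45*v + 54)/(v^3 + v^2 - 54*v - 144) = (v + 3)/(v - 8)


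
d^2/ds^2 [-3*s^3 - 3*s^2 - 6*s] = -18*s - 6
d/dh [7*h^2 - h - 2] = 14*h - 1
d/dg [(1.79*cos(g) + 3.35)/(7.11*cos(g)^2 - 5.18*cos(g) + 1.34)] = (12.7269*cos(g)^2 + 47.637*cos(g) - 19.7516)*sin(g)/(50.5521*cos(g)^4 - 73.6596*cos(g)^3 + 45.8872*cos(g)^2 - 13.8824*cos(g) + 1.7956)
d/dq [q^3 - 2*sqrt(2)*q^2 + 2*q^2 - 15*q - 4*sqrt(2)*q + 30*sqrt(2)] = 3*q^2 - 4*sqrt(2)*q + 4*q - 15 - 4*sqrt(2)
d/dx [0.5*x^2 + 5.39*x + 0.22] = 1.0*x + 5.39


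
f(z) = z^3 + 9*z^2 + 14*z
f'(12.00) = 662.00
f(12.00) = 3192.00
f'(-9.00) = 95.00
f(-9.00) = -126.00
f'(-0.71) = 2.73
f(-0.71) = -5.76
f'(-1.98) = -9.88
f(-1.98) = -0.20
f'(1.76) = 54.97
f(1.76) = 57.97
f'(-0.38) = 7.59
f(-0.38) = -4.08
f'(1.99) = 61.70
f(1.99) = 71.38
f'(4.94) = 176.13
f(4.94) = 409.35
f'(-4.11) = -9.30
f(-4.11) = 25.06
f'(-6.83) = 31.01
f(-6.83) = 5.61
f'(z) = 3*z^2 + 18*z + 14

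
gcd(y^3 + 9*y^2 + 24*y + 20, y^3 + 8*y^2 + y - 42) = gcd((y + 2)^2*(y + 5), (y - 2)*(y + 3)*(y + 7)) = 1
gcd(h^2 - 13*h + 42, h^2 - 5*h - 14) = h - 7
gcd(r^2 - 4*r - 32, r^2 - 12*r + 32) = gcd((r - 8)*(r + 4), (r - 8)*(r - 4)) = r - 8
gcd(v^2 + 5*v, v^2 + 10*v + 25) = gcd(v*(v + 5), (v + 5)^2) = v + 5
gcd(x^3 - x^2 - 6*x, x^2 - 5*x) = x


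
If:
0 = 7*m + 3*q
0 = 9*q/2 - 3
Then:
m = -2/7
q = 2/3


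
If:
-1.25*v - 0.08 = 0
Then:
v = -0.06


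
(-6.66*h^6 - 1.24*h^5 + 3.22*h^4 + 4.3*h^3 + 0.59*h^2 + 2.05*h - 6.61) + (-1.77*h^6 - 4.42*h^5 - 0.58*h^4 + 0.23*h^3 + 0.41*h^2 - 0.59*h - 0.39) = -8.43*h^6 - 5.66*h^5 + 2.64*h^4 + 4.53*h^3 + 1.0*h^2 + 1.46*h - 7.0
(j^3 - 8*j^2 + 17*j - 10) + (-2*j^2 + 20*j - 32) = j^3 - 10*j^2 + 37*j - 42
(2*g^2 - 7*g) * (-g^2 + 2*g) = -2*g^4 + 11*g^3 - 14*g^2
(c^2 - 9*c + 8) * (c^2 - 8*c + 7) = c^4 - 17*c^3 + 87*c^2 - 127*c + 56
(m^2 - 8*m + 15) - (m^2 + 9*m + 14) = 1 - 17*m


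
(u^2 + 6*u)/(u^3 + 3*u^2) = (u + 6)/(u*(u + 3))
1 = 1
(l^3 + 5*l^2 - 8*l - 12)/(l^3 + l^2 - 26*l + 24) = (l^2 - l - 2)/(l^2 - 5*l + 4)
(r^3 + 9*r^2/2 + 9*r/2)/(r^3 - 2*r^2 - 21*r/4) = 2*(r + 3)/(2*r - 7)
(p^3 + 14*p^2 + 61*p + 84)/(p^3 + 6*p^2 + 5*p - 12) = (p + 7)/(p - 1)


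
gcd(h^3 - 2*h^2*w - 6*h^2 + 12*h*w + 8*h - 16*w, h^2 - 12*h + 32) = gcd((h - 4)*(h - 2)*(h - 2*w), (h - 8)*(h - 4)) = h - 4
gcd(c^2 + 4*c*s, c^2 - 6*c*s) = c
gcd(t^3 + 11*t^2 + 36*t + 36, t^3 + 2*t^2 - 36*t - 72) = t^2 + 8*t + 12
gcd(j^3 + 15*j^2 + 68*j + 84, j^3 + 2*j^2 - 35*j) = j + 7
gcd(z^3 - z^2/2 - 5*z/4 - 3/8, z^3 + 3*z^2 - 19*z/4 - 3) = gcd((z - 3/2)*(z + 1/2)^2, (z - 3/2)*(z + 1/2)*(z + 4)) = z^2 - z - 3/4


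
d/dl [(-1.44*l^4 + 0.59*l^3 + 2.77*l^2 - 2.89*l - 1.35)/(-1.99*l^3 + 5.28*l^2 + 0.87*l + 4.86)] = (2.8656*l^6 - 15.2064*l^5 + 4.8691*l^4 - 38.4692*l^3 + 18.2118*l^2 + 41.1804*l - 12.8709)/(3.9601*l^6 - 21.0144*l^5 + 24.4158*l^4 - 10.1556*l^3 + 52.0785*l^2 + 8.4564*l + 23.6196)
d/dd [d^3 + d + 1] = 3*d^2 + 1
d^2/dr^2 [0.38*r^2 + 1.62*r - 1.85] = 0.760000000000000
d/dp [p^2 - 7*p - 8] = 2*p - 7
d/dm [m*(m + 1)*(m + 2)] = 3*m^2 + 6*m + 2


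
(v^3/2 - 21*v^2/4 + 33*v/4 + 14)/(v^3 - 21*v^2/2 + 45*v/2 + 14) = (2*v^3 - 21*v^2 + 33*v + 56)/(2*(2*v^3 - 21*v^2 + 45*v + 28))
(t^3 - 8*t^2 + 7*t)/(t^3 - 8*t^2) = (t^2 - 8*t + 7)/(t*(t - 8))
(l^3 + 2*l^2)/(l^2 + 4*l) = l*(l + 2)/(l + 4)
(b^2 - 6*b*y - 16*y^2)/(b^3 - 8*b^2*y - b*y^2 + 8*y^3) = (-b - 2*y)/(-b^2 + y^2)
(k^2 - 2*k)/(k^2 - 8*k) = (k - 2)/(k - 8)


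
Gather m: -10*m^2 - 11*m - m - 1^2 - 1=-10*m^2 - 12*m - 2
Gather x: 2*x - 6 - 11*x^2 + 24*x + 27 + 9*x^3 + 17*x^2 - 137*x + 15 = 9*x^3 + 6*x^2 - 111*x + 36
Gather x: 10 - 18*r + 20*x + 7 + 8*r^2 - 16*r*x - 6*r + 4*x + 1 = 8*r^2 - 24*r + x*(24 - 16*r) + 18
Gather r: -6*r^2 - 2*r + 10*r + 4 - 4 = -6*r^2 + 8*r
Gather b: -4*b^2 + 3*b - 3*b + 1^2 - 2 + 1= -4*b^2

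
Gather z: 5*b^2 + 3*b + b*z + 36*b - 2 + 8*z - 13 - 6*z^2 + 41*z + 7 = 5*b^2 + 39*b - 6*z^2 + z*(b + 49) - 8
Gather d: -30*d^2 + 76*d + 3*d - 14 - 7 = -30*d^2 + 79*d - 21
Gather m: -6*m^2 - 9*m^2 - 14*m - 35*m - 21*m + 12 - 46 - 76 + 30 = -15*m^2 - 70*m - 80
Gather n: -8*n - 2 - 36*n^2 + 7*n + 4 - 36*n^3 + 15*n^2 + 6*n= -36*n^3 - 21*n^2 + 5*n + 2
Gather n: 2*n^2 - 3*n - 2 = 2*n^2 - 3*n - 2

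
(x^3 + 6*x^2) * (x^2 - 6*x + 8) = x^5 - 28*x^3 + 48*x^2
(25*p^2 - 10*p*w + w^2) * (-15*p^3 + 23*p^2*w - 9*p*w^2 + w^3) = -375*p^5 + 725*p^4*w - 470*p^3*w^2 + 138*p^2*w^3 - 19*p*w^4 + w^5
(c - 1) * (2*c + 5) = 2*c^2 + 3*c - 5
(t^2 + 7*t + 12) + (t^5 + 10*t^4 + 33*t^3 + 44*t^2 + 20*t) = t^5 + 10*t^4 + 33*t^3 + 45*t^2 + 27*t + 12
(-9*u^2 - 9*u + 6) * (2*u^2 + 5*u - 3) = -18*u^4 - 63*u^3 - 6*u^2 + 57*u - 18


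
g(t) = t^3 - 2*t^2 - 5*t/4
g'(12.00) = 382.75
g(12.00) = 1425.00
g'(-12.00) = 478.75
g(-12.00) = -2001.00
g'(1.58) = -0.08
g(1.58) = -3.02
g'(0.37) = -2.32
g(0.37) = -0.69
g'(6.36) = 94.66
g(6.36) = 168.41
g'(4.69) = 45.98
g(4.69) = 53.31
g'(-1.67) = 13.80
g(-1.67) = -8.15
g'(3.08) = 14.89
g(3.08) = 6.40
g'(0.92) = -2.39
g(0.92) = -2.06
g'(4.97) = 52.97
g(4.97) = 67.15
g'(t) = 3*t^2 - 4*t - 5/4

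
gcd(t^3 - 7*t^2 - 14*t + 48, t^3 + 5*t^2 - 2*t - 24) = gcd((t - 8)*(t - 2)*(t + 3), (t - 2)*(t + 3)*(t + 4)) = t^2 + t - 6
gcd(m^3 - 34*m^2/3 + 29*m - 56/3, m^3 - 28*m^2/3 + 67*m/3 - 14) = m^2 - 10*m/3 + 7/3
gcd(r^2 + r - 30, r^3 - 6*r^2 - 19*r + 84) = 1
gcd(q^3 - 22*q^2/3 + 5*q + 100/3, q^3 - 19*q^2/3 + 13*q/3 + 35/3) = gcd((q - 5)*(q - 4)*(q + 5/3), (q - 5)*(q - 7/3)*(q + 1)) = q - 5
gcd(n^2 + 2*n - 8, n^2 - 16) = n + 4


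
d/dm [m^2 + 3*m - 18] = 2*m + 3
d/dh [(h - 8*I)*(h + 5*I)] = 2*h - 3*I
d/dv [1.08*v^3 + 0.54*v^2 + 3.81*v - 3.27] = 3.24*v^2 + 1.08*v + 3.81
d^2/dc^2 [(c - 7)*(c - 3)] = 2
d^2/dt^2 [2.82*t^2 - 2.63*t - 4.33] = 5.64000000000000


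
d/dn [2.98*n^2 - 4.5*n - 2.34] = 5.96*n - 4.5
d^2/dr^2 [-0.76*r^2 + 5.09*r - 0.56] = -1.52000000000000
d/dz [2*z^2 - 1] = 4*z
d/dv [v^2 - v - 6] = 2*v - 1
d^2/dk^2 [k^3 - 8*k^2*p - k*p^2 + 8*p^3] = 6*k - 16*p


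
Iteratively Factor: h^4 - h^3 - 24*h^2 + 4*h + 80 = (h + 2)*(h^3 - 3*h^2 - 18*h + 40) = (h - 5)*(h + 2)*(h^2 + 2*h - 8) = (h - 5)*(h - 2)*(h + 2)*(h + 4)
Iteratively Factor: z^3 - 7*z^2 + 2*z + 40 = (z - 5)*(z^2 - 2*z - 8) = (z - 5)*(z + 2)*(z - 4)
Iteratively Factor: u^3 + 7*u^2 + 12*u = (u + 4)*(u^2 + 3*u) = (u + 3)*(u + 4)*(u)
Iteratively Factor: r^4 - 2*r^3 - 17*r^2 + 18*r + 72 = (r - 4)*(r^3 + 2*r^2 - 9*r - 18) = (r - 4)*(r + 2)*(r^2 - 9) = (r - 4)*(r + 2)*(r + 3)*(r - 3)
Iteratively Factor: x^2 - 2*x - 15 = (x - 5)*(x + 3)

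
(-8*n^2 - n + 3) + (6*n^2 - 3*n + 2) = -2*n^2 - 4*n + 5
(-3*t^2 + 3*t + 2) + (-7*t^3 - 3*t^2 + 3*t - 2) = -7*t^3 - 6*t^2 + 6*t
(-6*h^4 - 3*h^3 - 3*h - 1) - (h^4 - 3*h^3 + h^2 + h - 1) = -7*h^4 - h^2 - 4*h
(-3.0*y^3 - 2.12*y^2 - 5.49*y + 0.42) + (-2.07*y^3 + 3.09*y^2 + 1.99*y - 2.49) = -5.07*y^3 + 0.97*y^2 - 3.5*y - 2.07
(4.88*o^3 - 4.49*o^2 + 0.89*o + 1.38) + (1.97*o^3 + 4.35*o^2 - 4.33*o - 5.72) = 6.85*o^3 - 0.140000000000001*o^2 - 3.44*o - 4.34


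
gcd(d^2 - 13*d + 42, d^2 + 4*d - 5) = 1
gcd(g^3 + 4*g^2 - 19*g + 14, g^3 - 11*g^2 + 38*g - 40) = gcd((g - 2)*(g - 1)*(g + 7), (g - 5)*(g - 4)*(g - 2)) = g - 2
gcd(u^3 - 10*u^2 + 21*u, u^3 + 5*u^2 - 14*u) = u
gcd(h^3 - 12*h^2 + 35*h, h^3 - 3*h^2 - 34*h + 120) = h - 5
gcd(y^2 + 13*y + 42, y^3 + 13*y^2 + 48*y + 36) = y + 6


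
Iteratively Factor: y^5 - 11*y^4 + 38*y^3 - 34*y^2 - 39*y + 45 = (y - 5)*(y^4 - 6*y^3 + 8*y^2 + 6*y - 9) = (y - 5)*(y - 3)*(y^3 - 3*y^2 - y + 3) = (y - 5)*(y - 3)*(y - 1)*(y^2 - 2*y - 3) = (y - 5)*(y - 3)*(y - 1)*(y + 1)*(y - 3)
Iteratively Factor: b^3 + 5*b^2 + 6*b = (b + 3)*(b^2 + 2*b) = b*(b + 3)*(b + 2)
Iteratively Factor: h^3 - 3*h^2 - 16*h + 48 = (h - 4)*(h^2 + h - 12) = (h - 4)*(h - 3)*(h + 4)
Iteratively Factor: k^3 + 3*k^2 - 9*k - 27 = (k + 3)*(k^2 - 9) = (k - 3)*(k + 3)*(k + 3)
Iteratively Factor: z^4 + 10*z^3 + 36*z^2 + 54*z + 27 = (z + 1)*(z^3 + 9*z^2 + 27*z + 27) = (z + 1)*(z + 3)*(z^2 + 6*z + 9) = (z + 1)*(z + 3)^2*(z + 3)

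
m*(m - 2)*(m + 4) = m^3 + 2*m^2 - 8*m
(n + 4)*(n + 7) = n^2 + 11*n + 28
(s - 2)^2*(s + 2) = s^3 - 2*s^2 - 4*s + 8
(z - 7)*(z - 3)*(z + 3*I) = z^3 - 10*z^2 + 3*I*z^2 + 21*z - 30*I*z + 63*I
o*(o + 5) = o^2 + 5*o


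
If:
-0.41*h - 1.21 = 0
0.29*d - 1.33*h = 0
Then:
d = -13.53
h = -2.95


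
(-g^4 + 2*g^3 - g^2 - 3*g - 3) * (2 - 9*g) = 9*g^5 - 20*g^4 + 13*g^3 + 25*g^2 + 21*g - 6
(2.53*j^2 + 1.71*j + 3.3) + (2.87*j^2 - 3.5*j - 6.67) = 5.4*j^2 - 1.79*j - 3.37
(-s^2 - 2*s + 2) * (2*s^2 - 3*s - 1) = -2*s^4 - s^3 + 11*s^2 - 4*s - 2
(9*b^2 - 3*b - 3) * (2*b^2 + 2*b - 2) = 18*b^4 + 12*b^3 - 30*b^2 + 6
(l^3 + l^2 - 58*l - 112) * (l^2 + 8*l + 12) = l^5 + 9*l^4 - 38*l^3 - 564*l^2 - 1592*l - 1344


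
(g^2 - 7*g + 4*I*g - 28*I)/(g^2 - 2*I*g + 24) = (g - 7)/(g - 6*I)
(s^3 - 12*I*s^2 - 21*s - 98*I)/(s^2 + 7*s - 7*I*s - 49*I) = (s^2 - 5*I*s + 14)/(s + 7)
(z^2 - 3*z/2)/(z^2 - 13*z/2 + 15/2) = z/(z - 5)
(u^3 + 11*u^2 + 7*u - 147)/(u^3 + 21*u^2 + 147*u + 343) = (u - 3)/(u + 7)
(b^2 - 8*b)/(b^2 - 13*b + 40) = b/(b - 5)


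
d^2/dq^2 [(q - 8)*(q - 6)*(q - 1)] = 6*q - 30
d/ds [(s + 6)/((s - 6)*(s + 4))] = (-s^2 - 12*s - 12)/(s^4 - 4*s^3 - 44*s^2 + 96*s + 576)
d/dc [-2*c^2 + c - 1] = 1 - 4*c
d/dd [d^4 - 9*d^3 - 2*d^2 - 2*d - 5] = 4*d^3 - 27*d^2 - 4*d - 2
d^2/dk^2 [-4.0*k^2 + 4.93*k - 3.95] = -8.00000000000000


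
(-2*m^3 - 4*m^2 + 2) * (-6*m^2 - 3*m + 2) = 12*m^5 + 30*m^4 + 8*m^3 - 20*m^2 - 6*m + 4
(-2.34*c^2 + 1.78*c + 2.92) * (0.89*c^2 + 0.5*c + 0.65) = -2.0826*c^4 + 0.4142*c^3 + 1.9678*c^2 + 2.617*c + 1.898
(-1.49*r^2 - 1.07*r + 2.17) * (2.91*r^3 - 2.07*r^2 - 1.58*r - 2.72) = -4.3359*r^5 - 0.0294000000000003*r^4 + 10.8838*r^3 + 1.2515*r^2 - 0.518199999999999*r - 5.9024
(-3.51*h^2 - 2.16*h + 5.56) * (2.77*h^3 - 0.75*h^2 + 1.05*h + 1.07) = -9.7227*h^5 - 3.3507*h^4 + 13.3357*h^3 - 10.1937*h^2 + 3.5268*h + 5.9492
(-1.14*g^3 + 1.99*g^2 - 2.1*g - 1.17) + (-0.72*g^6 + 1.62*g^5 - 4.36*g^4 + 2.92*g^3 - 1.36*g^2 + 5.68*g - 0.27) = -0.72*g^6 + 1.62*g^5 - 4.36*g^4 + 1.78*g^3 + 0.63*g^2 + 3.58*g - 1.44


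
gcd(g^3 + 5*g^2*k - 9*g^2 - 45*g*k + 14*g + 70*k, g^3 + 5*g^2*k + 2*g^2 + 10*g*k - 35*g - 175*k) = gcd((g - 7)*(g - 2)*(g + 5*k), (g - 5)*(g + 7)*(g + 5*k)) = g + 5*k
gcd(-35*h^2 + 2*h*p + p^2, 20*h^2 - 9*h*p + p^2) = -5*h + p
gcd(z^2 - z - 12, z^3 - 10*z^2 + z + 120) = z + 3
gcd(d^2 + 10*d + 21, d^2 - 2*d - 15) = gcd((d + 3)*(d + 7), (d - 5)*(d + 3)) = d + 3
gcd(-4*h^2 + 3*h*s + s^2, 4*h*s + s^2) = 4*h + s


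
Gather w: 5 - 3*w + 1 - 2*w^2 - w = -2*w^2 - 4*w + 6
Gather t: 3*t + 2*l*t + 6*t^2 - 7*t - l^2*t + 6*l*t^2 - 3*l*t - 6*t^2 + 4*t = 6*l*t^2 + t*(-l^2 - l)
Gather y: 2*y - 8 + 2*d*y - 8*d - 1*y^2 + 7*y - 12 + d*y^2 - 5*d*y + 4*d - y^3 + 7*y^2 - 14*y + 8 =-4*d - y^3 + y^2*(d + 6) + y*(-3*d - 5) - 12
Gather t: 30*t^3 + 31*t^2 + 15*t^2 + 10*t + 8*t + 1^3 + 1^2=30*t^3 + 46*t^2 + 18*t + 2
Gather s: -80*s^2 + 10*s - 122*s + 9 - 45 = -80*s^2 - 112*s - 36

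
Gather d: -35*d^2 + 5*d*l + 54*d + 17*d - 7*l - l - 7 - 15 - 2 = -35*d^2 + d*(5*l + 71) - 8*l - 24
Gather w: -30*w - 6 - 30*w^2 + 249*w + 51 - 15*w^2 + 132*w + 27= -45*w^2 + 351*w + 72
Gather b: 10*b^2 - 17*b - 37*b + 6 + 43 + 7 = 10*b^2 - 54*b + 56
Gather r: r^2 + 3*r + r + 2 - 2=r^2 + 4*r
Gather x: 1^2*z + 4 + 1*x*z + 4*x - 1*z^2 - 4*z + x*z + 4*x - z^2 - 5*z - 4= x*(2*z + 8) - 2*z^2 - 8*z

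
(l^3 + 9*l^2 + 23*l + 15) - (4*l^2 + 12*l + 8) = l^3 + 5*l^2 + 11*l + 7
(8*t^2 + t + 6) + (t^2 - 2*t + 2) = 9*t^2 - t + 8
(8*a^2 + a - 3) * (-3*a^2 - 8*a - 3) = -24*a^4 - 67*a^3 - 23*a^2 + 21*a + 9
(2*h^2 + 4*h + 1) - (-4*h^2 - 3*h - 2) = 6*h^2 + 7*h + 3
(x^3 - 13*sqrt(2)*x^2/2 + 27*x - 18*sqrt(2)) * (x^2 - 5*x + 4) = x^5 - 13*sqrt(2)*x^4/2 - 5*x^4 + 31*x^3 + 65*sqrt(2)*x^3/2 - 135*x^2 - 44*sqrt(2)*x^2 + 108*x + 90*sqrt(2)*x - 72*sqrt(2)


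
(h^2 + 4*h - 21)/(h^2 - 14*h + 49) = (h^2 + 4*h - 21)/(h^2 - 14*h + 49)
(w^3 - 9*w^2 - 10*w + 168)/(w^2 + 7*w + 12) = (w^2 - 13*w + 42)/(w + 3)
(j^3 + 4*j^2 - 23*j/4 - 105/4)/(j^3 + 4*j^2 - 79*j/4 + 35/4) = (2*j^2 + 13*j + 21)/(2*j^2 + 13*j - 7)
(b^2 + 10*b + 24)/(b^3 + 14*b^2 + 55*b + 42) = (b + 4)/(b^2 + 8*b + 7)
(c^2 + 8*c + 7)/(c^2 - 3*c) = (c^2 + 8*c + 7)/(c*(c - 3))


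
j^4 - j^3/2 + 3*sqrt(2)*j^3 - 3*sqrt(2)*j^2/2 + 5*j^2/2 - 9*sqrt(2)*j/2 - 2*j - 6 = (j - 3/2)*(j + 1)*(j + sqrt(2))*(j + 2*sqrt(2))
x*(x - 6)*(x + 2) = x^3 - 4*x^2 - 12*x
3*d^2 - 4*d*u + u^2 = (-3*d + u)*(-d + u)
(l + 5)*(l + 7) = l^2 + 12*l + 35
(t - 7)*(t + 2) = t^2 - 5*t - 14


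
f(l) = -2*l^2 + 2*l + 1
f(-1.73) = -8.45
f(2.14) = -3.88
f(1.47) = -0.38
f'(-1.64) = 8.56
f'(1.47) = -3.88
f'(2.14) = -6.56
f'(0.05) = 1.80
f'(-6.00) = 26.00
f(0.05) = 1.10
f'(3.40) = -11.60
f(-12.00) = -311.00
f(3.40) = -15.32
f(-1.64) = -7.66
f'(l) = 2 - 4*l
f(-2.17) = -12.76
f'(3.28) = -11.12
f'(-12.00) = 50.00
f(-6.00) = -83.00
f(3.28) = -13.96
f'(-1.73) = 8.92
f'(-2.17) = 10.68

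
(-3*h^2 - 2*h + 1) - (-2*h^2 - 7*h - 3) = -h^2 + 5*h + 4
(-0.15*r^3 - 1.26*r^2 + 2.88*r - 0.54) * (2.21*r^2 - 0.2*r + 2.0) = -0.3315*r^5 - 2.7546*r^4 + 6.3168*r^3 - 4.2894*r^2 + 5.868*r - 1.08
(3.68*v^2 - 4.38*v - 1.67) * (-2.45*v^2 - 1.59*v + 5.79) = -9.016*v^4 + 4.8798*v^3 + 32.3629*v^2 - 22.7049*v - 9.6693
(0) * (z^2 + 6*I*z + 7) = 0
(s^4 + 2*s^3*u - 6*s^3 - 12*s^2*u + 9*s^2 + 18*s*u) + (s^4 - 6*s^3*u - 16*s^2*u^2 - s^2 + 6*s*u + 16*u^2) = 2*s^4 - 4*s^3*u - 6*s^3 - 16*s^2*u^2 - 12*s^2*u + 8*s^2 + 24*s*u + 16*u^2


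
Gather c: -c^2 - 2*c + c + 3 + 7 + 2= -c^2 - c + 12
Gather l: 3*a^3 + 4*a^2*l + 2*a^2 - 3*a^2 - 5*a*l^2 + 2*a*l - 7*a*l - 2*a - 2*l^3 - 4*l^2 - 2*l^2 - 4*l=3*a^3 - a^2 - 2*a - 2*l^3 + l^2*(-5*a - 6) + l*(4*a^2 - 5*a - 4)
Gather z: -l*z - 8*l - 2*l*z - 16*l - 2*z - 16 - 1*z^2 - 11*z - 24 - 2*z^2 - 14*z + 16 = -24*l - 3*z^2 + z*(-3*l - 27) - 24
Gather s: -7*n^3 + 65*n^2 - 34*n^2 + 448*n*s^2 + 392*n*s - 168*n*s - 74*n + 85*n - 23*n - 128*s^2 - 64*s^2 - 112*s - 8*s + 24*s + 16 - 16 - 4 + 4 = -7*n^3 + 31*n^2 - 12*n + s^2*(448*n - 192) + s*(224*n - 96)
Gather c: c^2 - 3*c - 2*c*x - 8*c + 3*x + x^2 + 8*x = c^2 + c*(-2*x - 11) + x^2 + 11*x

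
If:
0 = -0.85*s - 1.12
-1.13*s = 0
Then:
No Solution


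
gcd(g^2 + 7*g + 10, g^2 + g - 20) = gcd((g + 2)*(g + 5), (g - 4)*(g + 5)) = g + 5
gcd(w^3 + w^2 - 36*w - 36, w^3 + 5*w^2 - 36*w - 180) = w^2 - 36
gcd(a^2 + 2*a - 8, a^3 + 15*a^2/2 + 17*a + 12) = a + 4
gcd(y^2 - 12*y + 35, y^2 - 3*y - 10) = y - 5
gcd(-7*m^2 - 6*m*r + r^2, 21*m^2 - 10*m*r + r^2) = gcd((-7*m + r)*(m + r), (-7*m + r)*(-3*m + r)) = -7*m + r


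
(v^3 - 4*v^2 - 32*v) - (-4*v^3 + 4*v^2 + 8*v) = 5*v^3 - 8*v^2 - 40*v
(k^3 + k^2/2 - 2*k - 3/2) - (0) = k^3 + k^2/2 - 2*k - 3/2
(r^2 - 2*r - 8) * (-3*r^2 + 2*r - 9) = -3*r^4 + 8*r^3 + 11*r^2 + 2*r + 72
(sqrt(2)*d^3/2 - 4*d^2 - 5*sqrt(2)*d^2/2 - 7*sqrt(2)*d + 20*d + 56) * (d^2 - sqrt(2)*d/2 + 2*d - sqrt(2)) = sqrt(2)*d^5/2 - 9*d^4/2 - 3*sqrt(2)*d^4/2 - 10*sqrt(2)*d^3 + 27*d^3/2 - 20*sqrt(2)*d^2 + 108*d^2 - 48*sqrt(2)*d + 126*d - 56*sqrt(2)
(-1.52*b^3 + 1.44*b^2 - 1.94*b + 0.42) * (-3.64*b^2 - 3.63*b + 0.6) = 5.5328*b^5 + 0.276*b^4 + 0.922400000000001*b^3 + 6.3774*b^2 - 2.6886*b + 0.252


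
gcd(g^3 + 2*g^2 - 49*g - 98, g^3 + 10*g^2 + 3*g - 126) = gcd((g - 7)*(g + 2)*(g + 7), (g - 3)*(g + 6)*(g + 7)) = g + 7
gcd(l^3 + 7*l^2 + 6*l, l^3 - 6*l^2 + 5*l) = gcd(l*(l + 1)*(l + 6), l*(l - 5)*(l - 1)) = l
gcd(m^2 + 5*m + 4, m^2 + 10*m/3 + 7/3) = m + 1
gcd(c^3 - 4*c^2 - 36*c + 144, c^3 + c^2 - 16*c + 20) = 1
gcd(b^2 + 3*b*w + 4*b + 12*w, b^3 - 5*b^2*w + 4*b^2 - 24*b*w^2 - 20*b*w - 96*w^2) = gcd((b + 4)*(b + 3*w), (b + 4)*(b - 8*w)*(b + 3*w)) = b^2 + 3*b*w + 4*b + 12*w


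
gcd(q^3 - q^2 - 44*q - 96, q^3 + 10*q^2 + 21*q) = q + 3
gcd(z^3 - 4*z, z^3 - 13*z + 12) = 1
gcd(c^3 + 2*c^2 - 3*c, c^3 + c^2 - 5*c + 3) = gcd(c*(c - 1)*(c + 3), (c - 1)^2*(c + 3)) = c^2 + 2*c - 3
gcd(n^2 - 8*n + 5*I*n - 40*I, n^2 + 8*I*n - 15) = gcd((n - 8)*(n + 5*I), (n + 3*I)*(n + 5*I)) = n + 5*I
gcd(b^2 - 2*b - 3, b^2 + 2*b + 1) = b + 1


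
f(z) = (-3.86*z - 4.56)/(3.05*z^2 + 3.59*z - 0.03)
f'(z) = (-6.1*z - 3.59)*(-3.86*z - 4.56)/(3.05*z^2 + 3.59*z - 0.03)^2 - 3.86/(3.05*z^2 + 3.59*z - 0.03)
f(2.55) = -0.50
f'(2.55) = 0.20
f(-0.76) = 1.63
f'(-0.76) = 2.16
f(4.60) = -0.28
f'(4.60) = 0.06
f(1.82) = -0.70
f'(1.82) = 0.38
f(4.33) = -0.29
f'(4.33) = 0.07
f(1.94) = -0.65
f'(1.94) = 0.34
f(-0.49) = 2.53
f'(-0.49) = 5.09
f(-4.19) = 0.30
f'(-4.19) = 0.07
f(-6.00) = 0.21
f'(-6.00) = 0.04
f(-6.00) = 0.21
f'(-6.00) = 0.04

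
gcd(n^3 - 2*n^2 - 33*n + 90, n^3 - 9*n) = n - 3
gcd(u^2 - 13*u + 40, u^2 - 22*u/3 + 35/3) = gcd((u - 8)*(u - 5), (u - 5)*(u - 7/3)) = u - 5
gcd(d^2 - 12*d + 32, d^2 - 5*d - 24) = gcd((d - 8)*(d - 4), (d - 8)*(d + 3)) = d - 8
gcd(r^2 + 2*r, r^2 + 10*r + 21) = 1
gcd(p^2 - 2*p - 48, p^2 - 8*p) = p - 8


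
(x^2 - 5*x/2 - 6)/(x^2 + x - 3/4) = 2*(x - 4)/(2*x - 1)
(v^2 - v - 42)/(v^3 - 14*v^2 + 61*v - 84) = (v + 6)/(v^2 - 7*v + 12)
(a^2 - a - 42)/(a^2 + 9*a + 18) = (a - 7)/(a + 3)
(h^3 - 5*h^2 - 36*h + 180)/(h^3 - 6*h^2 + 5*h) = (h^2 - 36)/(h*(h - 1))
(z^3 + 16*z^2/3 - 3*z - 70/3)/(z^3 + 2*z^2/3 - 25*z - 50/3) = (3*z^2 + z - 14)/(3*z^2 - 13*z - 10)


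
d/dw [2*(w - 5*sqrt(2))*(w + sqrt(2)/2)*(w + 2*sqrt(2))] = 6*w^2 - 10*sqrt(2)*w - 46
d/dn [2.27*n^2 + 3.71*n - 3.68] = 4.54*n + 3.71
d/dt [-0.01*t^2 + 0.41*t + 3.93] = 0.41 - 0.02*t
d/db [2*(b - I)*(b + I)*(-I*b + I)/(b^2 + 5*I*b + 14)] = (-2*I*b^4 + 20*b^3 + b^2*(-10 - 82*I) + 52*I*b + 10 - 28*I)/(b^4 + 10*I*b^3 + 3*b^2 + 140*I*b + 196)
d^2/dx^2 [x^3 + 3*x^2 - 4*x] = 6*x + 6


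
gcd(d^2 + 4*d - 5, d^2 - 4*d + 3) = d - 1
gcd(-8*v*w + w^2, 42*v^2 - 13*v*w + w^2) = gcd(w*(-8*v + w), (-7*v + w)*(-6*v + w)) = 1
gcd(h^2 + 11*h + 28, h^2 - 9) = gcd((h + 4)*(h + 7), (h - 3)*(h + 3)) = 1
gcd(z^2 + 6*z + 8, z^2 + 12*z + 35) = 1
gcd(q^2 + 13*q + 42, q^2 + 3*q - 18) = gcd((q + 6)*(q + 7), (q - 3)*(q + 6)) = q + 6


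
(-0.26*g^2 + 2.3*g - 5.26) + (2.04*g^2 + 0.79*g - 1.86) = 1.78*g^2 + 3.09*g - 7.12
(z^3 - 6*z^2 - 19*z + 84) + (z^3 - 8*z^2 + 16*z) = 2*z^3 - 14*z^2 - 3*z + 84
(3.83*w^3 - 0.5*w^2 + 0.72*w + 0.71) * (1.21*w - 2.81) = 4.6343*w^4 - 11.3673*w^3 + 2.2762*w^2 - 1.1641*w - 1.9951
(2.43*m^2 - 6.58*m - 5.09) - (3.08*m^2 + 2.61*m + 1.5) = -0.65*m^2 - 9.19*m - 6.59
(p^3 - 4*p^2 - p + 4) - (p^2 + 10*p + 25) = p^3 - 5*p^2 - 11*p - 21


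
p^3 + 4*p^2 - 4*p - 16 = (p - 2)*(p + 2)*(p + 4)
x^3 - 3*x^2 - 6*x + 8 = (x - 4)*(x - 1)*(x + 2)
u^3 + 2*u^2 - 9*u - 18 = (u - 3)*(u + 2)*(u + 3)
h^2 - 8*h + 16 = (h - 4)^2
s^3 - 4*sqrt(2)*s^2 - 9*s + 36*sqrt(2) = (s - 3)*(s + 3)*(s - 4*sqrt(2))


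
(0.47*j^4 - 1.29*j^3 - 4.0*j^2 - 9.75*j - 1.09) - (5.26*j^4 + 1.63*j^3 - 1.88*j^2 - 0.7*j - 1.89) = -4.79*j^4 - 2.92*j^3 - 2.12*j^2 - 9.05*j + 0.8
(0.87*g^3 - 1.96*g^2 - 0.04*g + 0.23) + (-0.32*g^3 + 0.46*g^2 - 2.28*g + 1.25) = 0.55*g^3 - 1.5*g^2 - 2.32*g + 1.48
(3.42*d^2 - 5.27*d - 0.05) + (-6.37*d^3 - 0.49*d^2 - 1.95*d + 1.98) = -6.37*d^3 + 2.93*d^2 - 7.22*d + 1.93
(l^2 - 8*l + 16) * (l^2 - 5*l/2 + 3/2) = l^4 - 21*l^3/2 + 75*l^2/2 - 52*l + 24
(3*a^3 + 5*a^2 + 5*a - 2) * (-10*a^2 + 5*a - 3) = -30*a^5 - 35*a^4 - 34*a^3 + 30*a^2 - 25*a + 6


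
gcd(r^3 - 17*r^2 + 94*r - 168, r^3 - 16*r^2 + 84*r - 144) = r^2 - 10*r + 24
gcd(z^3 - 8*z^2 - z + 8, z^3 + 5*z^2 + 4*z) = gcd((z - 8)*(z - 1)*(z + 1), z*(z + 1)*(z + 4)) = z + 1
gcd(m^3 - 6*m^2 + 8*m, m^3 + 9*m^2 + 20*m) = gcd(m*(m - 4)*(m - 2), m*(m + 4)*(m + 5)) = m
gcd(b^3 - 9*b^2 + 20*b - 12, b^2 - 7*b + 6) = b^2 - 7*b + 6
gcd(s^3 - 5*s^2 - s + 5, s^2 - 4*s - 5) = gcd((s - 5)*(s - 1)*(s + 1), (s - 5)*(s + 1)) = s^2 - 4*s - 5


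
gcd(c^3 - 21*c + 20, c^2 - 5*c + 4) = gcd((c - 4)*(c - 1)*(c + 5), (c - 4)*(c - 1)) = c^2 - 5*c + 4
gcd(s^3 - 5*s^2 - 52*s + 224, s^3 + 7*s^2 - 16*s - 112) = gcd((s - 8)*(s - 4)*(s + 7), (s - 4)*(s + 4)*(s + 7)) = s^2 + 3*s - 28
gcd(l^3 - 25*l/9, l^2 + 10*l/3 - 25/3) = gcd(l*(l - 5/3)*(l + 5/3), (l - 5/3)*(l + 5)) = l - 5/3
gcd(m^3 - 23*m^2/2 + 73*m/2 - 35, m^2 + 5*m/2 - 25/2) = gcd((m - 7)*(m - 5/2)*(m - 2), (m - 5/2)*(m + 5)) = m - 5/2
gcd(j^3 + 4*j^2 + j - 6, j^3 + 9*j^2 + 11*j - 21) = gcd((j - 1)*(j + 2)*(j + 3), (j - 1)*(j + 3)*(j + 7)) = j^2 + 2*j - 3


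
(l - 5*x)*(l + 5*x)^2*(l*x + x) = l^4*x + 5*l^3*x^2 + l^3*x - 25*l^2*x^3 + 5*l^2*x^2 - 125*l*x^4 - 25*l*x^3 - 125*x^4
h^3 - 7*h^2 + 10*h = h*(h - 5)*(h - 2)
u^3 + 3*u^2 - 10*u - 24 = (u - 3)*(u + 2)*(u + 4)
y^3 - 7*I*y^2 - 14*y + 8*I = (y - 4*I)*(y - 2*I)*(y - I)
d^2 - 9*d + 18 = (d - 6)*(d - 3)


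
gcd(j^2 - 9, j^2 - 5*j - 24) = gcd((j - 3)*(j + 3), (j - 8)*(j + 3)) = j + 3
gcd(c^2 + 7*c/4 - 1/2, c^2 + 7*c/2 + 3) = c + 2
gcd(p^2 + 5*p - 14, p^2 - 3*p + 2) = p - 2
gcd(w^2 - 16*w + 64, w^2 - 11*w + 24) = w - 8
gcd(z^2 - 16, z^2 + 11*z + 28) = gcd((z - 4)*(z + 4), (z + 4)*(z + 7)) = z + 4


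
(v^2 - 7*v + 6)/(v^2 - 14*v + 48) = (v - 1)/(v - 8)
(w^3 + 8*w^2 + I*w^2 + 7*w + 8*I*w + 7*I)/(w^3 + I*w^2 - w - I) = (w + 7)/(w - 1)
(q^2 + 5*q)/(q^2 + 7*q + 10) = q/(q + 2)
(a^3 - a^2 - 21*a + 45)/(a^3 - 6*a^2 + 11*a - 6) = (a^2 + 2*a - 15)/(a^2 - 3*a + 2)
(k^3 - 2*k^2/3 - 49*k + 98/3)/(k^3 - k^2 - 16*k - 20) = (-k^3 + 2*k^2/3 + 49*k - 98/3)/(-k^3 + k^2 + 16*k + 20)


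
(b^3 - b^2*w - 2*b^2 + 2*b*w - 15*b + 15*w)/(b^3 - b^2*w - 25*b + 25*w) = (b + 3)/(b + 5)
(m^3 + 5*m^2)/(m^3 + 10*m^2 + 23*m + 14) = m^2*(m + 5)/(m^3 + 10*m^2 + 23*m + 14)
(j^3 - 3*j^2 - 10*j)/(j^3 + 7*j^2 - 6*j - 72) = j*(j^2 - 3*j - 10)/(j^3 + 7*j^2 - 6*j - 72)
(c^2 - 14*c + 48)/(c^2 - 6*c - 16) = (c - 6)/(c + 2)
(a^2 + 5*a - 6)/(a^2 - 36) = (a - 1)/(a - 6)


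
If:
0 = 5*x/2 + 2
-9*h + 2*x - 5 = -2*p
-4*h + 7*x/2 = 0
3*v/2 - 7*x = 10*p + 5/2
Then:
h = -7/10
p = 3/20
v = -16/15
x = -4/5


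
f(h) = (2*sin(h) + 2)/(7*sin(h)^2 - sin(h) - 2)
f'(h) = (-14*sin(h)*cos(h) + cos(h))*(2*sin(h) + 2)/(7*sin(h)^2 - sin(h) - 2)^2 + 2*cos(h)/(7*sin(h)^2 - sin(h) - 2) = 2*(-14*sin(h) + 7*cos(h)^2 - 8)*cos(h)/(-7*sin(h)^2 + sin(h) + 2)^2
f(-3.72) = -6.80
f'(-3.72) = 87.08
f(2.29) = 2.90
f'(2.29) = 13.95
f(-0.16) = -1.01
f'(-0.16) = 0.75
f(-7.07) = 0.26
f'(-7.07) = 1.55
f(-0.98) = 0.09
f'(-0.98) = 0.48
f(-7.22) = 0.12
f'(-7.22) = 0.61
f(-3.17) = -1.02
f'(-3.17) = 0.69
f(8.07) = 1.07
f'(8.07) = 0.67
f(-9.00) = -2.95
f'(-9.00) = -40.99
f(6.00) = -1.23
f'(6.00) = 3.30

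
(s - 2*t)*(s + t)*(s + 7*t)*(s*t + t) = s^4*t + 6*s^3*t^2 + s^3*t - 9*s^2*t^3 + 6*s^2*t^2 - 14*s*t^4 - 9*s*t^3 - 14*t^4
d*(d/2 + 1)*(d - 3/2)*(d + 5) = d^4/2 + 11*d^3/4 - d^2/4 - 15*d/2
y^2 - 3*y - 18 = (y - 6)*(y + 3)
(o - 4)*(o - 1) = o^2 - 5*o + 4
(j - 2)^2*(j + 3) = j^3 - j^2 - 8*j + 12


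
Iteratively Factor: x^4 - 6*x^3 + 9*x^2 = (x - 3)*(x^3 - 3*x^2) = (x - 3)^2*(x^2) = x*(x - 3)^2*(x)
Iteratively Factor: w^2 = (w)*(w)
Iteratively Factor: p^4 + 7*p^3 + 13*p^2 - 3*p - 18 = (p - 1)*(p^3 + 8*p^2 + 21*p + 18) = (p - 1)*(p + 3)*(p^2 + 5*p + 6) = (p - 1)*(p + 2)*(p + 3)*(p + 3)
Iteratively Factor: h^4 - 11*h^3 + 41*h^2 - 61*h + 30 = (h - 3)*(h^3 - 8*h^2 + 17*h - 10) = (h - 3)*(h - 1)*(h^2 - 7*h + 10) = (h - 5)*(h - 3)*(h - 1)*(h - 2)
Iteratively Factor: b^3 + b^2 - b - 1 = (b + 1)*(b^2 - 1) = (b + 1)^2*(b - 1)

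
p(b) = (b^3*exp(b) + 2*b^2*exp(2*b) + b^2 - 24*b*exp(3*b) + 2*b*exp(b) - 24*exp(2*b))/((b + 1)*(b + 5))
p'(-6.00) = 6.05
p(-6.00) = 7.09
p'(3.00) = -53876.56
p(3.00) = -18286.59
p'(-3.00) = 1.56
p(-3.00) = -1.84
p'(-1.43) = 2.50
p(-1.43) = 0.01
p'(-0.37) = -2.13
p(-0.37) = -3.02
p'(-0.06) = -6.89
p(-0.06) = -4.35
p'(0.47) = -31.78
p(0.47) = -13.01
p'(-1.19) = 12.73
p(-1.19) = 1.35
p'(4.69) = -7714587.14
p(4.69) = -2628605.54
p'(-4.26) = 11.04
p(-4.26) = -7.02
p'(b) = (b^3*exp(b) + 4*b^2*exp(2*b) + 3*b^2*exp(b) - 72*b*exp(3*b) + 4*b*exp(2*b) + 2*b*exp(b) + 2*b - 24*exp(3*b) - 48*exp(2*b) + 2*exp(b))/((b + 1)*(b + 5)) - (b^3*exp(b) + 2*b^2*exp(2*b) + b^2 - 24*b*exp(3*b) + 2*b*exp(b) - 24*exp(2*b))/((b + 1)*(b + 5)^2) - (b^3*exp(b) + 2*b^2*exp(2*b) + b^2 - 24*b*exp(3*b) + 2*b*exp(b) - 24*exp(2*b))/((b + 1)^2*(b + 5)) = (b^5*exp(b) + 4*b^4*exp(2*b) + 7*b^4*exp(b) - 72*b^3*exp(3*b) + 24*b^3*exp(2*b) + 19*b^3*exp(b) - 408*b^2*exp(3*b) - 16*b^2*exp(2*b) + 25*b^2*exp(b) + 6*b^2 - 360*b*exp(3*b) - 220*b*exp(2*b) + 10*b*exp(b) + 10*b - 120*exp(3*b) - 96*exp(2*b) + 10*exp(b))/(b^4 + 12*b^3 + 46*b^2 + 60*b + 25)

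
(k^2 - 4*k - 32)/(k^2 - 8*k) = (k + 4)/k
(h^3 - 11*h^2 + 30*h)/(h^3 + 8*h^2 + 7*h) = (h^2 - 11*h + 30)/(h^2 + 8*h + 7)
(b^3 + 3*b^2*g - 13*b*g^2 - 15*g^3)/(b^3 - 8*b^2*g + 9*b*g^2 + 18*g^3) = (b + 5*g)/(b - 6*g)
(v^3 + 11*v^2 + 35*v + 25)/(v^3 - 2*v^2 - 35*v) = (v^2 + 6*v + 5)/(v*(v - 7))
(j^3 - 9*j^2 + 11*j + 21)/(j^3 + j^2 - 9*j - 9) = (j - 7)/(j + 3)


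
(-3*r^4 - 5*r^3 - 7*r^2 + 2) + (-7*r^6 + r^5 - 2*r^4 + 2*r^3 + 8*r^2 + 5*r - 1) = -7*r^6 + r^5 - 5*r^4 - 3*r^3 + r^2 + 5*r + 1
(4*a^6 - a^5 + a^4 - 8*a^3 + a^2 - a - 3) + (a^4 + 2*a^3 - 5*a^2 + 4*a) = 4*a^6 - a^5 + 2*a^4 - 6*a^3 - 4*a^2 + 3*a - 3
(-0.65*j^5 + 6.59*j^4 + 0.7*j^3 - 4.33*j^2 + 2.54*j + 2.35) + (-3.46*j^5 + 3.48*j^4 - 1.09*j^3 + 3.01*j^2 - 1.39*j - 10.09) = -4.11*j^5 + 10.07*j^4 - 0.39*j^3 - 1.32*j^2 + 1.15*j - 7.74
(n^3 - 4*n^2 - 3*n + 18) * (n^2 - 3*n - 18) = n^5 - 7*n^4 - 9*n^3 + 99*n^2 - 324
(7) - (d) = 7 - d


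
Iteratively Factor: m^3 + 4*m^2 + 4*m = (m + 2)*(m^2 + 2*m) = m*(m + 2)*(m + 2)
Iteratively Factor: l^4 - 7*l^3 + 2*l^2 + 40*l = (l - 5)*(l^3 - 2*l^2 - 8*l) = (l - 5)*(l + 2)*(l^2 - 4*l) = l*(l - 5)*(l + 2)*(l - 4)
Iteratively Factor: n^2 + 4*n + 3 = (n + 1)*(n + 3)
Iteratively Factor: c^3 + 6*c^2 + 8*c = (c + 4)*(c^2 + 2*c) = (c + 2)*(c + 4)*(c)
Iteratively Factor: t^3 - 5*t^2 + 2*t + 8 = (t - 4)*(t^2 - t - 2) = (t - 4)*(t + 1)*(t - 2)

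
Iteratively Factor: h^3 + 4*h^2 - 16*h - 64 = (h - 4)*(h^2 + 8*h + 16) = (h - 4)*(h + 4)*(h + 4)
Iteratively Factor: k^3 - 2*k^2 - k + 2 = (k - 1)*(k^2 - k - 2) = (k - 1)*(k + 1)*(k - 2)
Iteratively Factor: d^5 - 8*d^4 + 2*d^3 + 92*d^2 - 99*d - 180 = (d + 1)*(d^4 - 9*d^3 + 11*d^2 + 81*d - 180) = (d - 5)*(d + 1)*(d^3 - 4*d^2 - 9*d + 36) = (d - 5)*(d - 4)*(d + 1)*(d^2 - 9) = (d - 5)*(d - 4)*(d - 3)*(d + 1)*(d + 3)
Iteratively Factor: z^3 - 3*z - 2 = (z + 1)*(z^2 - z - 2) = (z - 2)*(z + 1)*(z + 1)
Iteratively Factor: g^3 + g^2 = (g)*(g^2 + g) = g^2*(g + 1)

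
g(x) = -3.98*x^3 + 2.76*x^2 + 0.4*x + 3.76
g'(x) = -11.94*x^2 + 5.52*x + 0.4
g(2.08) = -19.28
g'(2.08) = -39.78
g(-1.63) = 27.68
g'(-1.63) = -40.32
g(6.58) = -1007.97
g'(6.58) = -480.24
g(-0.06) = 3.75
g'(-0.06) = 0.03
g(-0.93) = 8.98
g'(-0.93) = -15.06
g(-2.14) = 54.55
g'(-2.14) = -66.09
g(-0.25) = 3.89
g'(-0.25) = -1.73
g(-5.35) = 690.08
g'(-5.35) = -370.88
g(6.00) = -754.16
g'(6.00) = -396.32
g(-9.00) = 3125.14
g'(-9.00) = -1016.42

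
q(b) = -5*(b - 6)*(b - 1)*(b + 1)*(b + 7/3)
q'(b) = -5*(b - 6)*(b - 1)*(b + 1) - 5*(b - 6)*(b - 1)*(b + 7/3) - 5*(b - 6)*(b + 1)*(b + 7/3) - 5*(b - 1)*(b + 1)*(b + 7/3)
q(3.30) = 752.13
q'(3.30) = 356.88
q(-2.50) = -37.19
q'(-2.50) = 262.92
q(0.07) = -70.91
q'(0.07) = -7.57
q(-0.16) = -65.23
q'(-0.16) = -40.84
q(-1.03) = 2.79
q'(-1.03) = -92.63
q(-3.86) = -1046.15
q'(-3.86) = 1372.39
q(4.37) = 988.67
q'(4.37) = 18.43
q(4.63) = 974.82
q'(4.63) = -129.86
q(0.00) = -70.00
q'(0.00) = -18.33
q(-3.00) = -240.00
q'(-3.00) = 566.67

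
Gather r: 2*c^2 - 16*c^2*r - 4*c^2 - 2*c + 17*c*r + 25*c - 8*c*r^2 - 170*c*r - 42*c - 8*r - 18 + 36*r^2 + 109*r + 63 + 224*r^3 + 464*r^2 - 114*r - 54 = -2*c^2 - 19*c + 224*r^3 + r^2*(500 - 8*c) + r*(-16*c^2 - 153*c - 13) - 9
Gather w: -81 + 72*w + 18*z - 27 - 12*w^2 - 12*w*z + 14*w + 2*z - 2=-12*w^2 + w*(86 - 12*z) + 20*z - 110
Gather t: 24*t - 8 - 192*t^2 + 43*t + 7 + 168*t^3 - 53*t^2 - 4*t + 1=168*t^3 - 245*t^2 + 63*t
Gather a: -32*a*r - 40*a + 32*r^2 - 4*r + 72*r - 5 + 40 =a*(-32*r - 40) + 32*r^2 + 68*r + 35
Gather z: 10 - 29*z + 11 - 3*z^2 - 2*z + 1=-3*z^2 - 31*z + 22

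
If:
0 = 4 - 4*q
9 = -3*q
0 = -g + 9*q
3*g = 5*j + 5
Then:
No Solution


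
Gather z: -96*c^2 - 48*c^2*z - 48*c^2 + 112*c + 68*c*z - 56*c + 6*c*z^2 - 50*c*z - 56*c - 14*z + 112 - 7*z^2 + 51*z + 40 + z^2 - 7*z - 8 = -144*c^2 + z^2*(6*c - 6) + z*(-48*c^2 + 18*c + 30) + 144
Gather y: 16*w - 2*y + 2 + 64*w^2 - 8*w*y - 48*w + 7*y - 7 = 64*w^2 - 32*w + y*(5 - 8*w) - 5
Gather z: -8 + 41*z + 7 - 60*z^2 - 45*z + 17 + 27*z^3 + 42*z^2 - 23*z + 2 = 27*z^3 - 18*z^2 - 27*z + 18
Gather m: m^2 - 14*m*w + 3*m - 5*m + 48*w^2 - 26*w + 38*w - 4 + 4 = m^2 + m*(-14*w - 2) + 48*w^2 + 12*w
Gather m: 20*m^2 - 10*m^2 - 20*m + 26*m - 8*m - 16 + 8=10*m^2 - 2*m - 8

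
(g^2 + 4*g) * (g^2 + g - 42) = g^4 + 5*g^3 - 38*g^2 - 168*g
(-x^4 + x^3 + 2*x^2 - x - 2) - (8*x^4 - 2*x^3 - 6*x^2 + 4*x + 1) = -9*x^4 + 3*x^3 + 8*x^2 - 5*x - 3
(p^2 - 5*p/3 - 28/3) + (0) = p^2 - 5*p/3 - 28/3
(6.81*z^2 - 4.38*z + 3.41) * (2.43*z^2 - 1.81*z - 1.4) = 16.5483*z^4 - 22.9695*z^3 + 6.6801*z^2 - 0.0401000000000007*z - 4.774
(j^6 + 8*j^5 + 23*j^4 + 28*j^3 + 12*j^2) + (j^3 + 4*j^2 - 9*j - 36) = j^6 + 8*j^5 + 23*j^4 + 29*j^3 + 16*j^2 - 9*j - 36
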